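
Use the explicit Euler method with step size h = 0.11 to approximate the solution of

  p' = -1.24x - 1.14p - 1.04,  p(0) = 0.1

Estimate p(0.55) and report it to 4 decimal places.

-0.5266

Euler: p_{n+1} = p_n + h·f(x_n, p_n).
x=0.000000, p=0.100000: f=-1.154000 → p ← 0.100000 + 0.11·(-1.154000) = -0.026940
x=0.110000, p=-0.026940: f=-1.145688 → p ← -0.026940 + 0.11·(-1.145688) = -0.152966
x=0.220000, p=-0.152966: f=-1.138419 → p ← -0.152966 + 0.11·(-1.138419) = -0.278192
x=0.330000, p=-0.278192: f=-1.132061 → p ← -0.278192 + 0.11·(-1.132061) = -0.402719
x=0.440000, p=-0.402719: f=-1.126501 → p ← -0.402719 + 0.11·(-1.126501) = -0.526634
p(0.55) ≈ -0.5266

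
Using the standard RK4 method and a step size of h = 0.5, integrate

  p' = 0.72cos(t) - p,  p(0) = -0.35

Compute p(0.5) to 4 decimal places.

RK4: k1 = f(t_n, p_n); k2 = f(t_n + h/2, p_n + (h/2)·k1); k3 = f(t_n + h/2, p_n + (h/2)·k2); k4 = f(t_n + h, p_n + h·k3); p_{n+1} = p_n + (h/6)·(k1 + 2k2 + 2k3 + k4).
t=0.000000, p=-0.350000:
  k1 = f(0.000000, -0.350000) = 1.070000
  k2 = f(0.250000, -0.082500) = 0.780117
  k3 = f(0.250000, -0.154971) = 0.852588
  k4 = f(0.500000, 0.076294) = 0.555566
  p ← -0.350000 + (0.5/6)·(k1 + 2k2 + 2k3 + k4) = 0.057581
p(0.5) ≈ 0.0576

0.0576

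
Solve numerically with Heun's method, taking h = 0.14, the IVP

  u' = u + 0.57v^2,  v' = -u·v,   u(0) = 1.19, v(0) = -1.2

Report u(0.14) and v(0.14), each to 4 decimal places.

1.4737, -0.9970

Heun on (u,v): k1 = f(x_n, state_n); k2 = f(x_n + h, state_n + h·k1); state_{n+1} = state_n + (h/2)·(k1 + k2).
0.000000: (1.190000, -1.200000)
  k1 = (2.010800, 1.428000)
  predictor → (1.471512, -1.000080)
  k2 = (2.041603, 1.471630)
  → (1.473668, -0.997026)
(u(0.14), v(0.14)) ≈ (1.4737, -0.9970)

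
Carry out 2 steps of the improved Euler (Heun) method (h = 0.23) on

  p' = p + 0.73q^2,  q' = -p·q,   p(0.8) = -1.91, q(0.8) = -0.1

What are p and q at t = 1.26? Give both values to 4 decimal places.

Heun on (p,q): k1 = f(t_n, state_n); k2 = f(t_n + h, state_n + h·k1); state_{n+1} = state_n + (h/2)·(k1 + k2).
0.800000: (-1.910000, -0.100000)
  k1 = (-1.902700, -0.191000)
  predictor → (-2.347621, -0.143930)
  k2 = (-2.332498, -0.337893)
  → (-2.397048, -0.160823)
1.030000: (-2.397048, -0.160823)
  k1 = (-2.378167, -0.385500)
  predictor → (-2.944026, -0.249488)
  k2 = (-2.898588, -0.734498)
  → (-3.003875, -0.289622)
(p(1.26), q(1.26)) ≈ (-3.0039, -0.2896)

-3.0039, -0.2896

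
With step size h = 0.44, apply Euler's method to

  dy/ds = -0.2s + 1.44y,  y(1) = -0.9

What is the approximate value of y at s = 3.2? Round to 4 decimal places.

Euler: y_{n+1} = y_n + h·f(s_n, y_n).
s=1.000000, y=-0.900000: f=-1.496000 → y ← -0.900000 + 0.44·(-1.496000) = -1.558240
s=1.440000, y=-1.558240: f=-2.531866 → y ← -1.558240 + 0.44·(-2.531866) = -2.672261
s=1.880000, y=-2.672261: f=-4.224056 → y ← -2.672261 + 0.44·(-4.224056) = -4.530845
s=2.320000, y=-4.530845: f=-6.988417 → y ← -4.530845 + 0.44·(-6.988417) = -7.605749
s=2.760000, y=-7.605749: f=-11.504279 → y ← -7.605749 + 0.44·(-11.504279) = -12.667632
y(3.2) ≈ -12.6676

-12.6676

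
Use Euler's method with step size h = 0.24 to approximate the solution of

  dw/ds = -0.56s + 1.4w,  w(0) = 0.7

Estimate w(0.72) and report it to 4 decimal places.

Euler: w_{n+1} = w_n + h·f(s_n, w_n).
s=0.000000, w=0.700000: f=0.980000 → w ← 0.700000 + 0.24·0.980000 = 0.935200
s=0.240000, w=0.935200: f=1.174880 → w ← 0.935200 + 0.24·1.174880 = 1.217171
s=0.480000, w=1.217171: f=1.435240 → w ← 1.217171 + 0.24·1.435240 = 1.561629
w(0.72) ≈ 1.5616

1.5616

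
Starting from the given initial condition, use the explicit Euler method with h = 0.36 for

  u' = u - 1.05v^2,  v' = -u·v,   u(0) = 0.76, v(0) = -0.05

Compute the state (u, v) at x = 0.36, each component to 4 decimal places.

1.0327, -0.0363

Euler on (u,v): u_{n+1} = u_n + h·u', v_{n+1} = v_n + h·v'.
0.000000: (0.760000, -0.050000); f=(0.757375, 0.038000) → (1.032655, -0.036320)
(u(0.36), v(0.36)) ≈ (1.0327, -0.0363)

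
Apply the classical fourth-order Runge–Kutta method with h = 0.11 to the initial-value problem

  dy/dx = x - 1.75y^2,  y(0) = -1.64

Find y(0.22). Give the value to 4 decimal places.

RK4: k1 = f(x_n, y_n); k2 = f(x_n + h/2, y_n + (h/2)·k1); k3 = f(x_n + h/2, y_n + (h/2)·k2); k4 = f(x_n + h, y_n + h·k3); y_{n+1} = y_n + (h/6)·(k1 + 2k2 + 2k3 + k4).
x=0.000000, y=-1.640000:
  k1 = f(0.000000, -1.640000) = -4.706800
  k2 = f(0.055000, -1.898874) = -6.255014
  k3 = f(0.055000, -1.984026) = -6.833627
  k4 = f(0.110000, -2.391699) = -9.900392
  y ← -1.640000 + (0.11/6)·(k1 + 2k2 + 2k3 + k4) = -2.387715
x=0.110000, y=-2.387715:
  k1 = f(0.110000, -2.387715) = -9.867073
  k2 = f(0.165000, -2.930404) = -14.862722
  k3 = f(0.165000, -3.205165) = -17.812896
  k4 = f(0.220000, -4.347134) = -32.850753
  y ← -2.387715 + (0.11/6)·(k1 + 2k2 + 2k3 + k4) = -4.368982
y(0.22) ≈ -4.3690

-4.3690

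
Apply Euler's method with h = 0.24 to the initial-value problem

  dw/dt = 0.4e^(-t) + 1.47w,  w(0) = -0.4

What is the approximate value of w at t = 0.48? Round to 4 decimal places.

Euler: w_{n+1} = w_n + h·f(t_n, w_n).
t=0.000000, w=-0.400000: f=-0.188000 → w ← -0.400000 + 0.24·(-0.188000) = -0.445120
t=0.240000, w=-0.445120: f=-0.339675 → w ← -0.445120 + 0.24·(-0.339675) = -0.526642
w(0.48) ≈ -0.5266

-0.5266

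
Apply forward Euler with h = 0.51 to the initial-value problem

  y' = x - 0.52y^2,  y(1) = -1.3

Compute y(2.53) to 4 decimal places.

Euler: y_{n+1} = y_n + h·f(x_n, y_n).
x=1.000000, y=-1.300000: f=0.121200 → y ← -1.300000 + 0.51·0.121200 = -1.238188
x=1.510000, y=-1.238188: f=0.712783 → y ← -1.238188 + 0.51·0.712783 = -0.874669
x=2.020000, y=-0.874669: f=1.622176 → y ← -0.874669 + 0.51·1.622176 = -0.047359
y(2.53) ≈ -0.0474

-0.0474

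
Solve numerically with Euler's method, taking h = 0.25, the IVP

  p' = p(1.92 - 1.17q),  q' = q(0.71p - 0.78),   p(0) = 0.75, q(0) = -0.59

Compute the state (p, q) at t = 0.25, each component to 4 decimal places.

1.2394, -0.5535

Euler on (p,q): p_{n+1} = p_n + h·p', q_{n+1} = q_n + h·q'.
0.000000: (0.750000, -0.590000); f=(1.957725, 0.146025) → (1.239431, -0.553494)
(p(0.25), q(0.25)) ≈ (1.2394, -0.5535)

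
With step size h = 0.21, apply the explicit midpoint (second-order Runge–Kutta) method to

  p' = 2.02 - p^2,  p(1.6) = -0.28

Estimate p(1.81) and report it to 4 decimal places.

Midpoint: k1 = f(x_n, p_n); k2 = f(x_n + h/2, p_n + (h/2)·k1); p_{n+1} = p_n + h·k2.
x=1.600000, p=-0.280000:
  k1 = f(1.600000, -0.280000) = 1.941600
  k2 = f(1.705000, -0.076132) = 2.014204
  p ← -0.280000 + 0.21·2.014204 = 0.142983
p(1.81) ≈ 0.1430

0.1430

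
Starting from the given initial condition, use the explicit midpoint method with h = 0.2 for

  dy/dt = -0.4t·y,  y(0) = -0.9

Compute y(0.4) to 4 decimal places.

-0.8715

Midpoint: k1 = f(t_n, y_n); k2 = f(t_n + h/2, y_n + (h/2)·k1); y_{n+1} = y_n + h·k2.
t=0.000000, y=-0.900000:
  k1 = f(0.000000, -0.900000) = 0.000000
  k2 = f(0.100000, -0.900000) = 0.036000
  y ← -0.900000 + 0.2·0.036000 = -0.892800
t=0.200000, y=-0.892800:
  k1 = f(0.200000, -0.892800) = 0.071424
  k2 = f(0.300000, -0.885658) = 0.106279
  y ← -0.892800 + 0.2·0.106279 = -0.871544
y(0.4) ≈ -0.8715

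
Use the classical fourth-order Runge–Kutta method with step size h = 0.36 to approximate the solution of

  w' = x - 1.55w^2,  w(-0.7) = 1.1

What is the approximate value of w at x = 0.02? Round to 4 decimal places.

RK4: k1 = f(x_n, w_n); k2 = f(x_n + h/2, w_n + (h/2)·k1); k3 = f(x_n + h/2, w_n + (h/2)·k2); k4 = f(x_n + h, w_n + h·k3); w_{n+1} = w_n + (h/6)·(k1 + 2k2 + 2k3 + k4).
x=-0.700000, w=1.100000:
  k1 = f(-0.700000, 1.100000) = -2.575500
  k2 = f(-0.520000, 0.636410) = -1.147777
  k3 = f(-0.520000, 0.893400) = -1.757154
  k4 = f(-0.340000, 0.467425) = -0.678653
  w ← 1.100000 + (0.36/6)·(k1 + 2k2 + 2k3 + k4) = 0.556159
x=-0.340000, w=0.556159:
  k1 = f(-0.340000, 0.556159) = -0.819435
  k2 = f(-0.160000, 0.408661) = -0.418856
  k3 = f(-0.160000, 0.480765) = -0.518259
  k4 = f(0.020000, 0.369586) = -0.191720
  w ← 0.556159 + (0.36/6)·(k1 + 2k2 + 2k3 + k4) = 0.383036
w(0.02) ≈ 0.3830

0.3830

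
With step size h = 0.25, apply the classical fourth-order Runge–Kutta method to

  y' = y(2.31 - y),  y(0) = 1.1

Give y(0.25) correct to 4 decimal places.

1.4282

RK4: k1 = f(s_n, y_n); k2 = f(s_n + h/2, y_n + (h/2)·k1); k3 = f(s_n + h/2, y_n + (h/2)·k2); k4 = f(s_n + h, y_n + h·k3); y_{n+1} = y_n + (h/6)·(k1 + 2k2 + 2k3 + k4).
s=0.000000, y=1.100000:
  k1 = f(0.000000, 1.100000) = 1.331000
  k2 = f(0.125000, 1.266375) = 1.321621
  k3 = f(0.125000, 1.265203) = 1.321880
  k4 = f(0.250000, 1.430470) = 1.258141
  y ← 1.100000 + (0.25/6)·(k1 + 2k2 + 2k3 + k4) = 1.428173
y(0.25) ≈ 1.4282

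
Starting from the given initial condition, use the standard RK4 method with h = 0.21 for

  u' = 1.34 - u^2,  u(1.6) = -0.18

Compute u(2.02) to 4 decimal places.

0.3681

RK4: k1 = f(s_n, u_n); k2 = f(s_n + h/2, u_n + (h/2)·k1); k3 = f(s_n + h/2, u_n + (h/2)·k2); k4 = f(s_n + h, u_n + h·k3); u_{n+1} = u_n + (h/6)·(k1 + 2k2 + 2k3 + k4).
s=1.600000, u=-0.180000:
  k1 = f(1.600000, -0.180000) = 1.307600
  k2 = f(1.705000, -0.042702) = 1.338177
  k3 = f(1.705000, -0.039491) = 1.338440
  k4 = f(1.810000, 0.101072) = 1.329784
  u ← -0.180000 + (0.21/6)·(k1 + 2k2 + 2k3 + k4) = 0.099672
s=1.810000, u=0.099672:
  k1 = f(1.810000, 0.099672) = 1.330066
  k2 = f(1.915000, 0.239329) = 1.282722
  k3 = f(1.915000, 0.234357) = 1.285077
  k4 = f(2.020000, 0.369538) = 1.203442
  u ← 0.099672 + (0.21/6)·(k1 + 2k2 + 2k3 + k4) = 0.368090
u(2.02) ≈ 0.3681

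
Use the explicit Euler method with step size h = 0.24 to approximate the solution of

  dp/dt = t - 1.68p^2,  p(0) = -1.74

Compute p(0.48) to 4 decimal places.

-6.4375

Euler: p_{n+1} = p_n + h·f(t_n, p_n).
t=0.000000, p=-1.740000: f=-5.086368 → p ← -1.740000 + 0.24·(-5.086368) = -2.960728
t=0.240000, p=-2.960728: f=-14.486732 → p ← -2.960728 + 0.24·(-14.486732) = -6.437544
p(0.48) ≈ -6.4375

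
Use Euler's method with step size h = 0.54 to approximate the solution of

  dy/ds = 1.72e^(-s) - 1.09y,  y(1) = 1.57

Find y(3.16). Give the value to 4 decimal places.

Euler: y_{n+1} = y_n + h·f(s_n, y_n).
s=1.000000, y=1.570000: f=-1.078547 → y ← 1.570000 + 0.54·(-1.078547) = 0.987584
s=1.540000, y=0.987584: f=-0.707732 → y ← 0.987584 + 0.54·(-0.707732) = 0.605409
s=2.080000, y=0.605409: f=-0.445016 → y ← 0.605409 + 0.54·(-0.445016) = 0.365101
s=2.620000, y=0.365101: f=-0.272739 → y ← 0.365101 + 0.54·(-0.272739) = 0.217822
y(3.16) ≈ 0.2178

0.2178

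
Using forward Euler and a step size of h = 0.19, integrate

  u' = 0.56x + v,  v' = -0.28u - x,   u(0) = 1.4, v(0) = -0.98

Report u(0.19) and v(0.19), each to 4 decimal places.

1.2138, -1.0545

Euler on (u,v): u_{n+1} = u_n + h·u', v_{n+1} = v_n + h·v'.
0.000000: (1.400000, -0.980000); f=(-0.980000, -0.392000) → (1.213800, -1.054480)
(u(0.19), v(0.19)) ≈ (1.2138, -1.0545)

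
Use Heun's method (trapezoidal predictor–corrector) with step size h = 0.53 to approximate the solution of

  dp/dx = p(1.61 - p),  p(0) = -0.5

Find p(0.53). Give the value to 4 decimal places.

-1.5287

Heun: k1 = f(x_n, p_n); k2 = f(x_n + h, p_n + h·k1); p_{n+1} = p_n + (h/2)·(k1 + k2).
x=0.000000, p=-0.500000:
  k1 = f(0.000000, -0.500000) = -1.055000
  k2 = f(0.530000, -1.059150) = -2.827030
  p ← -0.500000 + (0.53/2)·(-1.055000 + (-2.827030)) = -1.528738
p(0.53) ≈ -1.5287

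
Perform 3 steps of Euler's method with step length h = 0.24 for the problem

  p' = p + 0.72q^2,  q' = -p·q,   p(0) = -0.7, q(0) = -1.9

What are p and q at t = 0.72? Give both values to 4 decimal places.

1.6335, -2.0402

Euler on (p,q): p_{n+1} = p_n + h·p', q_{n+1} = q_n + h·q'.
0.000000: (-0.700000, -1.900000); f=(1.899200, -1.330000) → (-0.244192, -2.219200)
0.240000: (-0.244192, -2.219200); f=(3.301699, -0.541911) → (0.548216, -2.349259)
0.480000: (0.548216, -2.349259); f=(4.521907, 1.287901) → (1.633474, -2.040162)
(p(0.72), q(0.72)) ≈ (1.6335, -2.0402)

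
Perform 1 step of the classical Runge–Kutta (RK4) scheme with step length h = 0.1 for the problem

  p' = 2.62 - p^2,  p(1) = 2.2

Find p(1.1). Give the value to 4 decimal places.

RK4: k1 = f(x_n, p_n); k2 = f(x_n + h/2, p_n + (h/2)·k1); k3 = f(x_n + h/2, p_n + (h/2)·k2); k4 = f(x_n + h, p_n + h·k3); p_{n+1} = p_n + (h/6)·(k1 + 2k2 + 2k3 + k4).
x=1.000000, p=2.200000:
  k1 = f(1.000000, 2.200000) = -2.220000
  k2 = f(1.050000, 2.089000) = -1.743921
  k3 = f(1.050000, 2.112804) = -1.843941
  k4 = f(1.100000, 2.015606) = -1.442667
  p ← 2.200000 + (0.1/6)·(k1 + 2k2 + 2k3 + k4) = 2.019360
p(1.1) ≈ 2.0194

2.0194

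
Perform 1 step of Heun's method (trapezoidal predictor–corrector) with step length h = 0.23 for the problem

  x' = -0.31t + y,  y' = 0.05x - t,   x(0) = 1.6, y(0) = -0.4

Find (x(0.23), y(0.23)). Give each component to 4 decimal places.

1.5019, -0.4086

Heun on (x,y): k1 = f(t_n, state_n); k2 = f(t_n + h, state_n + h·k1); state_{n+1} = state_n + (h/2)·(k1 + k2).
0.000000: (1.600000, -0.400000)
  k1 = (-0.400000, 0.080000)
  predictor → (1.508000, -0.381600)
  k2 = (-0.452900, -0.154600)
  → (1.501917, -0.408579)
(x(0.23), y(0.23)) ≈ (1.5019, -0.4086)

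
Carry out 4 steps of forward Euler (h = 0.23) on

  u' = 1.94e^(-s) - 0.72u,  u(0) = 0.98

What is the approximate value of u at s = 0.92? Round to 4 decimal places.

Euler: u_{n+1} = u_n + h·f(s_n, u_n).
s=0.000000, u=0.980000: f=1.234400 → u ← 0.980000 + 0.23·1.234400 = 1.263912
s=0.230000, u=1.263912: f=0.631379 → u ← 1.263912 + 0.23·0.631379 = 1.409129
s=0.460000, u=1.409129: f=0.210117 → u ← 1.409129 + 0.23·0.210117 = 1.457456
s=0.690000, u=1.457456: f=-0.076311 → u ← 1.457456 + 0.23·(-0.076311) = 1.439905
u(0.92) ≈ 1.4399

1.4399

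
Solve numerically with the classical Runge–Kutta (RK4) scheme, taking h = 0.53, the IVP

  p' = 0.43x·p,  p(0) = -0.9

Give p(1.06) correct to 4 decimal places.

RK4: k1 = f(x_n, p_n); k2 = f(x_n + h/2, p_n + (h/2)·k1); k3 = f(x_n + h/2, p_n + (h/2)·k2); k4 = f(x_n + h, p_n + h·k3); p_{n+1} = p_n + (h/6)·(k1 + 2k2 + 2k3 + k4).
x=0.000000, p=-0.900000:
  k1 = f(0.000000, -0.900000) = 0.000000
  k2 = f(0.265000, -0.900000) = -0.102555
  k3 = f(0.265000, -0.927177) = -0.105652
  k4 = f(0.530000, -0.955995) = -0.217871
  p ← -0.900000 + (0.53/6)·(k1 + 2k2 + 2k3 + k4) = -0.956029
x=0.530000, p=-0.956029:
  k1 = f(0.530000, -0.956029) = -0.217879
  k2 = f(0.795000, -1.013766) = -0.346556
  k3 = f(0.795000, -1.047866) = -0.358213
  k4 = f(1.060000, -1.145881) = -0.522293
  p ← -0.956029 + (0.53/6)·(k1 + 2k2 + 2k3 + k4) = -1.145920
p(1.06) ≈ -1.1459

-1.1459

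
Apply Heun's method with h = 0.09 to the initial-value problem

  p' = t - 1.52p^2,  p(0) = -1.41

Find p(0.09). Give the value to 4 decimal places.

Heun: k1 = f(t_n, p_n); k2 = f(t_n + h, p_n + h·k1); p_{n+1} = p_n + (h/2)·(k1 + k2).
t=0.000000, p=-1.410000:
  k1 = f(0.000000, -1.410000) = -3.021912
  k2 = f(0.090000, -1.681972) = -4.210126
  p ← -1.410000 + (0.09/2)·(-3.021912 + (-4.210126)) = -1.735442
p(0.09) ≈ -1.7354

-1.7354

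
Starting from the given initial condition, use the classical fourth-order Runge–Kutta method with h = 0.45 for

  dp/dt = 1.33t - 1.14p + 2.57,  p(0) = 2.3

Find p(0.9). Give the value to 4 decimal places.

2.6645

RK4: k1 = f(t_n, p_n); k2 = f(t_n + h/2, p_n + (h/2)·k1); k3 = f(t_n + h/2, p_n + (h/2)·k2); k4 = f(t_n + h, p_n + h·k3); p_{n+1} = p_n + (h/6)·(k1 + 2k2 + 2k3 + k4).
t=0.000000, p=2.300000:
  k1 = f(0.000000, 2.300000) = -0.052000
  k2 = f(0.225000, 2.288300) = 0.260588
  k3 = f(0.225000, 2.358632) = 0.180409
  k4 = f(0.450000, 2.381184) = 0.453950
  p ← 2.300000 + (0.45/6)·(k1 + 2k2 + 2k3 + k4) = 2.396296
t=0.450000, p=2.396296:
  k1 = f(0.450000, 2.396296) = 0.436723
  k2 = f(0.675000, 2.494558) = 0.623953
  k3 = f(0.675000, 2.536685) = 0.575929
  k4 = f(0.900000, 2.655464) = 0.739771
  p ← 2.396296 + (0.45/6)·(k1 + 2k2 + 2k3 + k4) = 2.664515
p(0.9) ≈ 2.6645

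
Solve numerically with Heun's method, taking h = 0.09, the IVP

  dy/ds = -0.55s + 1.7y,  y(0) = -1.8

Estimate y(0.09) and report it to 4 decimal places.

-2.0987

Heun: k1 = f(s_n, y_n); k2 = f(s_n + h, y_n + h·k1); y_{n+1} = y_n + (h/2)·(k1 + k2).
s=0.000000, y=-1.800000:
  k1 = f(0.000000, -1.800000) = -3.060000
  k2 = f(0.090000, -2.075400) = -3.577680
  y ← -1.800000 + (0.09/2)·(-3.060000 + (-3.577680)) = -2.098696
y(0.09) ≈ -2.0987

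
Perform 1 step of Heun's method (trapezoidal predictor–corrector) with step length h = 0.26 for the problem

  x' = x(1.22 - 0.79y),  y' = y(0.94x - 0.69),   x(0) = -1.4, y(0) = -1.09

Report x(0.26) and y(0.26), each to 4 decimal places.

Heun on (x,y): k1 = f(s_n, state_n); k2 = f(s_n + h, state_n + h·k1); state_{n+1} = state_n + (h/2)·(k1 + k2).
0.000000: (-1.400000, -1.090000)
  k1 = (-2.913540, 2.186540)
  predictor → (-2.157520, -0.521500)
  k2 = (-3.521040, 1.417472)
  → (-2.236495, -0.621478)
(x(0.26), y(0.26)) ≈ (-2.2365, -0.6215)

-2.2365, -0.6215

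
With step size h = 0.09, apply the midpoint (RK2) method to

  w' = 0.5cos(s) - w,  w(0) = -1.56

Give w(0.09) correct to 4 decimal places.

Midpoint: k1 = f(s_n, w_n); k2 = f(s_n + h/2, w_n + (h/2)·k1); w_{n+1} = w_n + h·k2.
s=0.000000, w=-1.560000:
  k1 = f(0.000000, -1.560000) = 2.060000
  k2 = f(0.045000, -1.467300) = 1.966794
  w ← -1.560000 + 0.09·1.966794 = -1.382989
w(0.09) ≈ -1.3830

-1.3830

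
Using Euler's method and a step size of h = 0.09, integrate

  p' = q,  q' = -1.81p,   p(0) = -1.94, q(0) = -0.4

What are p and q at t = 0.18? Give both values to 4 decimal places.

-1.9836, 0.2379

Euler on (p,q): p_{n+1} = p_n + h·p', q_{n+1} = q_n + h·q'.
0.000000: (-1.940000, -0.400000); f=(-0.400000, 3.511400) → (-1.976000, -0.083974)
0.090000: (-1.976000, -0.083974); f=(-0.083974, 3.576560) → (-1.983558, 0.237916)
(p(0.18), q(0.18)) ≈ (-1.9836, 0.2379)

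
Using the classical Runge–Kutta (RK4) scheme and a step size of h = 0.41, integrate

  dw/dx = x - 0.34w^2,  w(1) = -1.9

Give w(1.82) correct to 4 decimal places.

RK4: k1 = f(x_n, w_n); k2 = f(x_n + h/2, w_n + (h/2)·k1); k3 = f(x_n + h/2, w_n + (h/2)·k2); k4 = f(x_n + h, w_n + h·k3); w_{n+1} = w_n + (h/6)·(k1 + 2k2 + 2k3 + k4).
x=1.000000, w=-1.900000:
  k1 = f(1.000000, -1.900000) = -0.227400
  k2 = f(1.205000, -1.946617) = -0.083368
  k3 = f(1.205000, -1.917090) = -0.044580
  k4 = f(1.410000, -1.918278) = 0.158871
  w ← -1.900000 + (0.41/6)·(k1 + 2k2 + 2k3 + k4) = -1.922169
x=1.410000, w=-1.922169:
  k1 = f(1.410000, -1.922169) = 0.153791
  k2 = f(1.615000, -1.890642) = 0.399661
  k3 = f(1.615000, -1.840239) = 0.463597
  k4 = f(1.820000, -1.732094) = 0.799949
  w ← -1.922169 + (0.41/6)·(k1 + 2k2 + 2k3 + k4) = -1.739018
w(1.82) ≈ -1.7390

-1.7390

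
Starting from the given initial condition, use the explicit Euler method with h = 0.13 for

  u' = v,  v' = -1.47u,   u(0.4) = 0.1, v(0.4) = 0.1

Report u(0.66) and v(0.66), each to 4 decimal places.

0.1235, 0.0593

Euler on (u,v): u_{n+1} = u_n + h·u', v_{n+1} = v_n + h·v'.
0.400000: (0.100000, 0.100000); f=(0.100000, -0.147000) → (0.113000, 0.080890)
0.530000: (0.113000, 0.080890); f=(0.080890, -0.166110) → (0.123516, 0.059296)
(u(0.66), v(0.66)) ≈ (0.1235, 0.0593)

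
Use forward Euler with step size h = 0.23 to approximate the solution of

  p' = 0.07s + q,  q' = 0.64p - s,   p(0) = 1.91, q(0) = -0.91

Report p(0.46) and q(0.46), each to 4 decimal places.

1.5598, -0.4314

Euler on (p,q): p_{n+1} = p_n + h·p', q_{n+1} = q_n + h·q'.
0.000000: (1.910000, -0.910000); f=(-0.910000, 1.222400) → (1.700700, -0.628848)
0.230000: (1.700700, -0.628848); f=(-0.612748, 0.858448) → (1.559768, -0.431405)
(p(0.46), q(0.46)) ≈ (1.5598, -0.4314)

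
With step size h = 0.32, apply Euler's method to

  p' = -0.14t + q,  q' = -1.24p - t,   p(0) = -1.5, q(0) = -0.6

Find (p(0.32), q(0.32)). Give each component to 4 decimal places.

-1.6920, -0.0048

Euler on (p,q): p_{n+1} = p_n + h·p', q_{n+1} = q_n + h·q'.
0.000000: (-1.500000, -0.600000); f=(-0.600000, 1.860000) → (-1.692000, -0.004800)
(p(0.32), q(0.32)) ≈ (-1.6920, -0.0048)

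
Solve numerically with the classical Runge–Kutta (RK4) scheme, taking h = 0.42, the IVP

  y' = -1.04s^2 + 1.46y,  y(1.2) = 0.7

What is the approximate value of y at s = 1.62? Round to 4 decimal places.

0.1223

RK4: k1 = f(s_n, y_n); k2 = f(s_n + h/2, y_n + (h/2)·k1); k3 = f(s_n + h/2, y_n + (h/2)·k2); k4 = f(s_n + h, y_n + h·k3); y_{n+1} = y_n + (h/6)·(k1 + 2k2 + 2k3 + k4).
s=1.200000, y=0.700000:
  k1 = f(1.200000, 0.700000) = -0.475600
  k2 = f(1.410000, 0.600124) = -1.191443
  k3 = f(1.410000, 0.449797) = -1.410920
  k4 = f(1.620000, 0.107413) = -2.572552
  y ← 0.700000 + (0.42/6)·(k1 + 2k2 + 2k3 + k4) = 0.122298
y(1.62) ≈ 0.1223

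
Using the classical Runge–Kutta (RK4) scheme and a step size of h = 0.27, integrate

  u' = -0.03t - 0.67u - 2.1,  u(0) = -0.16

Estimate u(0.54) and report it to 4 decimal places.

-1.0668

RK4: k1 = f(t_n, u_n); k2 = f(t_n + h/2, u_n + (h/2)·k1); k3 = f(t_n + h/2, u_n + (h/2)·k2); k4 = f(t_n + h, u_n + h·k3); u_{n+1} = u_n + (h/6)·(k1 + 2k2 + 2k3 + k4).
t=0.000000, u=-0.160000:
  k1 = f(0.000000, -0.160000) = -1.992800
  k2 = f(0.135000, -0.429028) = -1.816601
  k3 = f(0.135000, -0.405241) = -1.832538
  k4 = f(0.270000, -0.654785) = -1.669394
  u ← -0.160000 + (0.27/6)·(k1 + 2k2 + 2k3 + k4) = -0.653221
t=0.270000, u=-0.653221:
  k1 = f(0.270000, -0.653221) = -1.670442
  k2 = f(0.405000, -0.878731) = -1.523400
  k3 = f(0.405000, -0.858880) = -1.536700
  k4 = f(0.540000, -1.068130) = -1.400553
  u ← -0.653221 + (0.27/6)·(k1 + 2k2 + 2k3 + k4) = -1.066825
u(0.54) ≈ -1.0668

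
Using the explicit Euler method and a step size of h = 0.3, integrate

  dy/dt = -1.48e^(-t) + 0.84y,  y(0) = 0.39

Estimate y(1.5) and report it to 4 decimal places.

Euler: y_{n+1} = y_n + h·f(t_n, y_n).
t=0.000000, y=0.390000: f=-1.152400 → y ← 0.390000 + 0.3·(-1.152400) = 0.044280
t=0.300000, y=0.044280: f=-1.059216 → y ← 0.044280 + 0.3·(-1.059216) = -0.273485
t=0.600000, y=-0.273485: f=-1.041968 → y ← -0.273485 + 0.3·(-1.041968) = -0.586075
t=0.900000, y=-0.586075: f=-1.094026 → y ← -0.586075 + 0.3·(-1.094026) = -0.914283
t=1.200000, y=-0.914283: f=-1.213765 → y ← -0.914283 + 0.3·(-1.213765) = -1.278413
y(1.5) ≈ -1.2784

-1.2784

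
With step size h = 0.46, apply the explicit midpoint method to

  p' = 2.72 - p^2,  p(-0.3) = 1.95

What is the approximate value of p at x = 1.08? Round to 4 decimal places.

Midpoint: k1 = f(x_n, p_n); k2 = f(x_n + h/2, p_n + (h/2)·k1); p_{n+1} = p_n + h·k2.
x=-0.300000, p=1.950000:
  k1 = f(-0.300000, 1.950000) = -1.082500
  k2 = f(-0.070000, 1.701025) = -0.173486
  p ← 1.950000 + 0.46·(-0.173486) = 1.870196
x=0.160000, p=1.870196:
  k1 = f(0.160000, 1.870196) = -0.777635
  k2 = f(0.390000, 1.691340) = -0.140633
  p ← 1.870196 + 0.46·(-0.140633) = 1.805505
x=0.620000, p=1.805505:
  k1 = f(0.620000, 1.805505) = -0.539850
  k2 = f(0.850000, 1.681340) = -0.106904
  p ← 1.805505 + 0.46·(-0.106904) = 1.756330
p(1.08) ≈ 1.7563

1.7563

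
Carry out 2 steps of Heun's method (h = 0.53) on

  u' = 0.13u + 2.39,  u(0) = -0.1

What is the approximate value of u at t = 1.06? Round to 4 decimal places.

Heun: k1 = f(t_n, u_n); k2 = f(t_n + h, u_n + h·k1); u_{n+1} = u_n + (h/2)·(k1 + k2).
t=0.000000, u=-0.100000:
  k1 = f(0.000000, -0.100000) = 2.377000
  k2 = f(0.530000, 1.159810) = 2.540775
  u ← -0.100000 + (0.53/2)·(2.377000 + 2.540775) = 1.203210
t=0.530000, u=1.203210:
  k1 = f(0.530000, 1.203210) = 2.546417
  k2 = f(1.060000, 2.552812) = 2.721866
  u ← 1.203210 + (0.53/2)·(2.546417 + 2.721866) = 2.599305
u(1.06) ≈ 2.5993

2.5993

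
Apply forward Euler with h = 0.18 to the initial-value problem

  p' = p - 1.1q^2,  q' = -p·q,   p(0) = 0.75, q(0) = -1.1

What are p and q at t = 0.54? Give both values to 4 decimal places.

0.5471, -0.7528

Euler on (p,q): p_{n+1} = p_n + h·p', q_{n+1} = q_n + h·q'.
0.000000: (0.750000, -1.100000); f=(-0.581000, 0.825000) → (0.645420, -0.951500)
0.180000: (0.645420, -0.951500); f=(-0.350467, 0.614117) → (0.582336, -0.840959)
0.360000: (0.582336, -0.840959); f=(-0.195597, 0.489721) → (0.547128, -0.752809)
(p(0.54), q(0.54)) ≈ (0.5471, -0.7528)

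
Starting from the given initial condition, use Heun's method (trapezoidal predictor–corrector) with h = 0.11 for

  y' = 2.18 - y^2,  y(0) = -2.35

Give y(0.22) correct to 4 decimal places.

-3.6744

Heun: k1 = f(x_n, y_n); k2 = f(x_n + h, y_n + h·k1); y_{n+1} = y_n + (h/2)·(k1 + k2).
x=0.000000, y=-2.350000:
  k1 = f(0.000000, -2.350000) = -3.342500
  k2 = f(0.110000, -2.717675) = -5.205757
  y ← -2.350000 + (0.11/2)·(-3.342500 + (-5.205757)) = -2.820154
x=0.110000, y=-2.820154:
  k1 = f(0.110000, -2.820154) = -5.773269
  k2 = f(0.220000, -3.455214) = -9.758502
  y ← -2.820154 + (0.11/2)·(-5.773269 + (-9.758502)) = -3.674402
y(0.22) ≈ -3.6744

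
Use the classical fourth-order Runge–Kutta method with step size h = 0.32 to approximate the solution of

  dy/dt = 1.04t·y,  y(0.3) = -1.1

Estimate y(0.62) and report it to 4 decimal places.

RK4: k1 = f(t_n, y_n); k2 = f(t_n + h/2, y_n + (h/2)·k1); k3 = f(t_n + h/2, y_n + (h/2)·k2); k4 = f(t_n + h, y_n + h·k3); y_{n+1} = y_n + (h/6)·(k1 + 2k2 + 2k3 + k4).
t=0.300000, y=-1.100000:
  k1 = f(0.300000, -1.100000) = -0.343200
  k2 = f(0.460000, -1.154912) = -0.552510
  k3 = f(0.460000, -1.188402) = -0.568531
  k4 = f(0.620000, -1.281930) = -0.826588
  y ← -1.100000 + (0.32/6)·(k1 + 2k2 + 2k3 + k4) = -1.281966
y(0.62) ≈ -1.2820

-1.2820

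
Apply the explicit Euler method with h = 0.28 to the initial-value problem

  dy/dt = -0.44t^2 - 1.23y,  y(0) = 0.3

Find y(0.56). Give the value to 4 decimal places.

Euler: y_{n+1} = y_n + h·f(t_n, y_n).
t=0.000000, y=0.300000: f=-0.369000 → y ← 0.300000 + 0.28·(-0.369000) = 0.196680
t=0.280000, y=0.196680: f=-0.276412 → y ← 0.196680 + 0.28·(-0.276412) = 0.119285
y(0.56) ≈ 0.1193

0.1193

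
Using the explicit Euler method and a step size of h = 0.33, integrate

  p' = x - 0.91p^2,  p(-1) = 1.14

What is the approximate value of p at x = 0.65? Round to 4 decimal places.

0.1291

Euler: p_{n+1} = p_n + h·f(x_n, p_n).
x=-1.000000, p=1.140000: f=-2.182636 → p ← 1.140000 + 0.33·(-2.182636) = 0.419730
x=-0.670000, p=0.419730: f=-0.830318 → p ← 0.419730 + 0.33·(-0.830318) = 0.145725
x=-0.340000, p=0.145725: f=-0.359325 → p ← 0.145725 + 0.33·(-0.359325) = 0.027148
x=-0.010000, p=0.027148: f=-0.010671 → p ← 0.027148 + 0.33·(-0.010671) = 0.023627
x=0.320000, p=0.023627: f=0.319492 → p ← 0.023627 + 0.33·0.319492 = 0.129059
p(0.65) ≈ 0.1291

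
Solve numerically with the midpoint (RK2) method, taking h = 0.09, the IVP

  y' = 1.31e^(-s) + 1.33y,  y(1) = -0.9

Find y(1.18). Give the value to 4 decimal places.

Midpoint: k1 = f(s_n, y_n); k2 = f(s_n + h/2, y_n + (h/2)·k1); y_{n+1} = y_n + h·k2.
s=1.000000, y=-0.900000:
  k1 = f(1.000000, -0.900000) = -0.715078
  k2 = f(1.045000, -0.932179) = -0.779081
  y ← -0.900000 + 0.09·(-0.779081) = -0.970117
s=1.090000, y=-0.970117:
  k1 = f(1.090000, -0.970117) = -0.849812
  k2 = f(1.135000, -1.008359) = -0.920054
  y ← -0.970117 + 0.09·(-0.920054) = -1.052922
y(1.18) ≈ -1.0529

-1.0529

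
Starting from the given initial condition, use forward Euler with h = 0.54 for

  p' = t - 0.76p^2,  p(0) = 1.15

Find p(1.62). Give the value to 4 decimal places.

1.1014

Euler: p_{n+1} = p_n + h·f(t_n, p_n).
t=0.000000, p=1.150000: f=-1.005100 → p ← 1.150000 + 0.54·(-1.005100) = 0.607246
t=0.540000, p=0.607246: f=0.259752 → p ← 0.607246 + 0.54·0.259752 = 0.747512
t=1.080000, p=0.747512: f=0.655332 → p ← 0.747512 + 0.54·0.655332 = 1.101391
p(1.62) ≈ 1.1014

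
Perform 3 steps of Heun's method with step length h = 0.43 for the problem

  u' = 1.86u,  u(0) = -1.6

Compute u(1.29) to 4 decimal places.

Heun: k1 = f(s_n, u_n); k2 = f(s_n + h, u_n + h·k1); u_{n+1} = u_n + (h/2)·(k1 + k2).
s=0.000000, u=-1.600000:
  k1 = f(0.000000, -1.600000) = -2.976000
  k2 = f(0.430000, -2.879680) = -5.356205
  u ← -1.600000 + (0.43/2)·(-2.976000 + (-5.356205)) = -3.391424
s=0.430000, u=-3.391424:
  k1 = f(0.430000, -3.391424) = -6.308049
  k2 = f(0.860000, -6.103885) = -11.353226
  u ← -3.391424 + (0.43/2)·(-6.308049 + (-11.353226)) = -7.188598
s=0.860000, u=-7.188598:
  k1 = f(0.860000, -7.188598) = -13.370792
  k2 = f(1.290000, -12.938039) = -24.064752
  u ← -7.188598 + (0.43/2)·(-13.370792 + (-24.064752)) = -15.237240
u(1.29) ≈ -15.2372

-15.2372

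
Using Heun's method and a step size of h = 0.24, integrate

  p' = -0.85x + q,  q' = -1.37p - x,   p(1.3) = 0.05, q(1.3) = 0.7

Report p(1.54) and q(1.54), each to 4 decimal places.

-0.1111, 0.3587

Heun on (p,q): k1 = f(x_n, state_n); k2 = f(x_n + h, state_n + h·k1); state_{n+1} = state_n + (h/2)·(k1 + k2).
1.300000: (0.050000, 0.700000)
  k1 = (-0.405000, -1.368500)
  predictor → (-0.047200, 0.371560)
  k2 = (-0.937440, -1.475336)
  → (-0.111093, 0.358740)
(p(1.54), q(1.54)) ≈ (-0.1111, 0.3587)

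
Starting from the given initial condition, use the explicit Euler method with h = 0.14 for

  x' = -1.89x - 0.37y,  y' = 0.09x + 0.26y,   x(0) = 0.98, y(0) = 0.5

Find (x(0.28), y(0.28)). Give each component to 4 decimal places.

Euler on (x,y): x_{n+1} = x_n + h·x', y_{n+1} = y_n + h·y'.
0.000000: (0.980000, 0.500000); f=(-2.037200, 0.218200) → (0.694792, 0.530548)
0.140000: (0.694792, 0.530548); f=(-1.509460, 0.200474) → (0.483468, 0.558614)
(x(0.28), y(0.28)) ≈ (0.4835, 0.5586)

0.4835, 0.5586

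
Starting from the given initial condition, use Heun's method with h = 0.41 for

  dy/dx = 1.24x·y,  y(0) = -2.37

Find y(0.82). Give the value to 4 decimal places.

-3.5490

Heun: k1 = f(x_n, y_n); k2 = f(x_n + h, y_n + h·k1); y_{n+1} = y_n + (h/2)·(k1 + k2).
x=0.000000, y=-2.370000:
  k1 = f(0.000000, -2.370000) = 0.000000
  k2 = f(0.410000, -2.370000) = -1.204908
  y ← -2.370000 + (0.41/2)·(0.000000 + (-1.204908)) = -2.617006
x=0.410000, y=-2.617006:
  k1 = f(0.410000, -2.617006) = -1.330486
  k2 = f(0.820000, -3.162505) = -3.215635
  y ← -2.617006 + (0.41/2)·(-1.330486 + (-3.215635)) = -3.548961
y(0.82) ≈ -3.5490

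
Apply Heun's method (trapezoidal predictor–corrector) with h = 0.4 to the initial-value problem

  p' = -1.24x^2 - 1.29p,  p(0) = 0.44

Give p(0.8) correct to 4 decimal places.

-0.0348

Heun: k1 = f(x_n, p_n); k2 = f(x_n + h, p_n + h·k1); p_{n+1} = p_n + (h/2)·(k1 + k2).
x=0.000000, p=0.440000:
  k1 = f(0.000000, 0.440000) = -0.567600
  k2 = f(0.400000, 0.212960) = -0.473118
  p ← 0.440000 + (0.4/2)·(-0.567600 + (-0.473118)) = 0.231856
x=0.400000, p=0.231856:
  k1 = f(0.400000, 0.231856) = -0.497495
  k2 = f(0.800000, 0.032858) = -0.835987
  p ← 0.231856 + (0.4/2)·(-0.497495 + (-0.835987)) = -0.034840
p(0.8) ≈ -0.0348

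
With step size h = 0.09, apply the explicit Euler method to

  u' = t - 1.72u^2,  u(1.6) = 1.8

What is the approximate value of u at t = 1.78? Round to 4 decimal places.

Euler: u_{n+1} = u_n + h·f(t_n, u_n).
t=1.600000, u=1.800000: f=-3.972800 → u ← 1.800000 + 0.09·(-3.972800) = 1.442448
t=1.690000, u=1.442448: f=-1.888729 → u ← 1.442448 + 0.09·(-1.888729) = 1.272462
u(1.78) ≈ 1.2725

1.2725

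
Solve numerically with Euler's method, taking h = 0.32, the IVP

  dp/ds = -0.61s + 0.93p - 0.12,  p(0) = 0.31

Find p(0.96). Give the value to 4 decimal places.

Euler: p_{n+1} = p_n + h·f(s_n, p_n).
s=0.000000, p=0.310000: f=0.168300 → p ← 0.310000 + 0.32·0.168300 = 0.363856
s=0.320000, p=0.363856: f=0.023186 → p ← 0.363856 + 0.32·0.023186 = 0.371276
s=0.640000, p=0.371276: f=-0.165114 → p ← 0.371276 + 0.32·(-0.165114) = 0.318439
p(0.96) ≈ 0.3184

0.3184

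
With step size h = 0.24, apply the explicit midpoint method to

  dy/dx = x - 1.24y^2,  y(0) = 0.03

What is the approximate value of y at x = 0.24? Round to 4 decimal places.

Midpoint: k1 = f(x_n, y_n); k2 = f(x_n + h/2, y_n + (h/2)·k1); y_{n+1} = y_n + h·k2.
x=0.000000, y=0.030000:
  k1 = f(0.000000, 0.030000) = -0.001116
  k2 = f(0.120000, 0.029866) = 0.118894
  y ← 0.030000 + 0.24·0.118894 = 0.058535
y(0.24) ≈ 0.0585

0.0585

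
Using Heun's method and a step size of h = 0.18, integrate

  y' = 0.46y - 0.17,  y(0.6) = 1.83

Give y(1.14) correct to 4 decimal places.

2.2413

Heun: k1 = f(t_n, y_n); k2 = f(t_n + h, y_n + h·k1); y_{n+1} = y_n + (h/2)·(k1 + k2).
t=0.600000, y=1.830000:
  k1 = f(0.600000, 1.830000) = 0.671800
  k2 = f(0.780000, 1.950924) = 0.727425
  y ← 1.830000 + (0.18/2)·(0.671800 + 0.727425) = 1.955930
t=0.780000, y=1.955930:
  k1 = f(0.780000, 1.955930) = 0.729728
  k2 = f(0.960000, 2.087281) = 0.790149
  y ← 1.955930 + (0.18/2)·(0.729728 + 0.790149) = 2.092719
t=0.960000, y=2.092719:
  k1 = f(0.960000, 2.092719) = 0.792651
  k2 = f(1.140000, 2.235396) = 0.858282
  y ← 2.092719 + (0.18/2)·(0.792651 + 0.858282) = 2.241303
y(1.14) ≈ 2.2413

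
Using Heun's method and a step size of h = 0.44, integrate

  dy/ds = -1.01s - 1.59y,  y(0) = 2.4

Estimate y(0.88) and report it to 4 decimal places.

0.4350

Heun: k1 = f(s_n, y_n); k2 = f(s_n + h, y_n + h·k1); y_{n+1} = y_n + (h/2)·(k1 + k2).
s=0.000000, y=2.400000:
  k1 = f(0.000000, 2.400000) = -3.816000
  k2 = f(0.440000, 0.720960) = -1.590726
  y ← 2.400000 + (0.44/2)·(-3.816000 + (-1.590726)) = 1.210520
s=0.440000, y=1.210520:
  k1 = f(0.440000, 1.210520) = -2.369127
  k2 = f(0.880000, 0.168104) = -1.156086
  y ← 1.210520 + (0.44/2)·(-2.369127 + (-1.156086)) = 0.434973
y(0.88) ≈ 0.4350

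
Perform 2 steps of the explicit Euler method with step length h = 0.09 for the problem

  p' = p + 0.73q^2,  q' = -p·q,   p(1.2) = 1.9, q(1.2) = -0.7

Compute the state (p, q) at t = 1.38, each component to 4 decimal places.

Euler on (p,q): p_{n+1} = p_n + h·p', q_{n+1} = q_n + h·q'.
1.200000: (1.900000, -0.700000); f=(2.257700, 1.330000) → (2.103193, -0.580300)
1.290000: (2.103193, -0.580300); f=(2.349019, 1.220483) → (2.314605, -0.470457)
(p(1.38), q(1.38)) ≈ (2.3146, -0.4705)

2.3146, -0.4705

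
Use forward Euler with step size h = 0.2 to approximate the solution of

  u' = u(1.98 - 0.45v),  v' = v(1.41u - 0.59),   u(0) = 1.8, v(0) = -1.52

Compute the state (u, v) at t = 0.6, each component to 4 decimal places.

Euler on (u,v): u_{n+1} = u_n + h·u', v_{n+1} = v_n + h·v'.
0.000000: (1.800000, -1.520000); f=(4.795200, -2.960960) → (2.759040, -2.112192)
0.200000: (2.759040, -2.112192); f=(8.085329, -6.970754) → (4.376106, -3.506343)
0.400000: (4.376106, -3.506343); f=(15.569547, -19.566477) → (7.490015, -7.419638)
(u(0.6), v(0.6)) ≈ (7.4900, -7.4196)

7.4900, -7.4196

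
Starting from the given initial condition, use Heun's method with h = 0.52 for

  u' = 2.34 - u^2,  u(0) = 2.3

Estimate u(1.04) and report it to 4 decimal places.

1.8341

Heun: k1 = f(s_n, u_n); k2 = f(s_n + h, u_n + h·k1); u_{n+1} = u_n + (h/2)·(k1 + k2).
s=0.000000, u=2.300000:
  k1 = f(0.000000, 2.300000) = -2.950000
  k2 = f(0.520000, 0.766000) = 1.753244
  u ← 2.300000 + (0.52/2)·(-2.950000 + 1.753244) = 1.988843
s=0.520000, u=1.988843:
  k1 = f(0.520000, 1.988843) = -1.615498
  k2 = f(1.040000, 1.148784) = 1.020294
  u ← 1.988843 + (0.52/2)·(-1.615498 + 1.020294) = 1.834090
u(1.04) ≈ 1.8341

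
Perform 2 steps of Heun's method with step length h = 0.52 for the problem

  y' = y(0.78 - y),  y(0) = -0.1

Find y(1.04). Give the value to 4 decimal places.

Heun: k1 = f(t_n, y_n); k2 = f(t_n + h, y_n + h·k1); y_{n+1} = y_n + (h/2)·(k1 + k2).
t=0.000000, y=-0.100000:
  k1 = f(0.000000, -0.100000) = -0.088000
  k2 = f(0.520000, -0.145760) = -0.134939
  y ← -0.100000 + (0.52/2)·(-0.088000 + (-0.134939)) = -0.157964
t=0.520000, y=-0.157964:
  k1 = f(0.520000, -0.157964) = -0.148165
  k2 = f(1.040000, -0.235010) = -0.238537
  y ← -0.157964 + (0.52/2)·(-0.148165 + (-0.238537)) = -0.258507
y(1.04) ≈ -0.2585

-0.2585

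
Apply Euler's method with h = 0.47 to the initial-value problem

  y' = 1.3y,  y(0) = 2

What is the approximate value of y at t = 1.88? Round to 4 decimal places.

13.4714

Euler: y_{n+1} = y_n + h·f(t_n, y_n).
t=0.000000, y=2.000000: f=2.600000 → y ← 2.000000 + 0.47·2.600000 = 3.222000
t=0.470000, y=3.222000: f=4.188600 → y ← 3.222000 + 0.47·4.188600 = 5.190642
t=0.940000, y=5.190642: f=6.747835 → y ← 5.190642 + 0.47·6.747835 = 8.362124
t=1.410000, y=8.362124: f=10.870762 → y ← 8.362124 + 0.47·10.870762 = 13.471382
y(1.88) ≈ 13.4714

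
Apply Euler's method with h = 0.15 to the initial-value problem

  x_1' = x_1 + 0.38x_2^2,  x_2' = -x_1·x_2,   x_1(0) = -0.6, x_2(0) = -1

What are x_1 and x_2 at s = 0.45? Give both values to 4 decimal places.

-0.6781, -1.3117

Euler on (x_1,x_2): x_1_{n+1} = x_1_n + h·x_1', x_2_{n+1} = x_2_n + h·x_2'.
0.000000: (-0.600000, -1.000000); f=(-0.220000, -0.600000) → (-0.633000, -1.090000)
0.150000: (-0.633000, -1.090000); f=(-0.181522, -0.689970) → (-0.660228, -1.193496)
0.300000: (-0.660228, -1.193496); f=(-0.118944, -0.787980) → (-0.678070, -1.311692)
(x_1(0.45), x_2(0.45)) ≈ (-0.6781, -1.3117)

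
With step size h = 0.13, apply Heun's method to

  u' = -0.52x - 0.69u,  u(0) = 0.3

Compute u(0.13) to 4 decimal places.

0.2699

Heun: k1 = f(x_n, u_n); k2 = f(x_n + h, u_n + h·k1); u_{n+1} = u_n + (h/2)·(k1 + k2).
x=0.000000, u=0.300000:
  k1 = f(0.000000, 0.300000) = -0.207000
  k2 = f(0.130000, 0.273090) = -0.256032
  u ← 0.300000 + (0.13/2)·(-0.207000 + (-0.256032)) = 0.269903
u(0.13) ≈ 0.2699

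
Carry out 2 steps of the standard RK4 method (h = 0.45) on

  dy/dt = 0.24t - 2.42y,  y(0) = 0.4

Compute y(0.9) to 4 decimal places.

0.1015

RK4: k1 = f(t_n, y_n); k2 = f(t_n + h/2, y_n + (h/2)·k1); k3 = f(t_n + h/2, y_n + (h/2)·k2); k4 = f(t_n + h, y_n + h·k3); y_{n+1} = y_n + (h/6)·(k1 + 2k2 + 2k3 + k4).
t=0.000000, y=0.400000:
  k1 = f(0.000000, 0.400000) = -0.968000
  k2 = f(0.225000, 0.182200) = -0.386924
  k3 = f(0.225000, 0.312942) = -0.703320
  k4 = f(0.450000, 0.083506) = -0.094085
  y ← 0.400000 + (0.45/6)·(k1 + 2k2 + 2k3 + k4) = 0.156807
t=0.450000, y=0.156807:
  k1 = f(0.450000, 0.156807) = -0.271473
  k2 = f(0.675000, 0.095726) = -0.069656
  k3 = f(0.675000, 0.141134) = -0.179545
  k4 = f(0.900000, 0.076012) = 0.032052
  y ← 0.156807 + (0.45/6)·(k1 + 2k2 + 2k3 + k4) = 0.101470
y(0.9) ≈ 0.1015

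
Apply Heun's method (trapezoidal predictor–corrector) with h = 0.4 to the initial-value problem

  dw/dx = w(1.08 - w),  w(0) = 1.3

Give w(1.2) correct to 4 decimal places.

1.1368

Heun: k1 = f(x_n, w_n); k2 = f(x_n + h, w_n + h·k1); w_{n+1} = w_n + (h/2)·(k1 + k2).
x=0.000000, w=1.300000:
  k1 = f(0.000000, 1.300000) = -0.286000
  k2 = f(0.400000, 1.185600) = -0.125199
  w ← 1.300000 + (0.4/2)·(-0.286000 + (-0.125199)) = 1.217760
x=0.400000, w=1.217760:
  k1 = f(0.400000, 1.217760) = -0.167759
  k2 = f(0.800000, 1.150657) = -0.081301
  w ← 1.217760 + (0.4/2)·(-0.167759 + (-0.081301)) = 1.167948
x=0.800000, w=1.167948:
  k1 = f(0.800000, 1.167948) = -0.102719
  k2 = f(1.200000, 1.126861) = -0.052805
  w ← 1.167948 + (0.4/2)·(-0.102719 + (-0.052805)) = 1.136843
w(1.2) ≈ 1.1368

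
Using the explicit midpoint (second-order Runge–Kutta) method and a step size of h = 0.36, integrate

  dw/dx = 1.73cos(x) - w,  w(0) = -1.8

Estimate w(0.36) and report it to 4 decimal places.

Midpoint: k1 = f(x_n, w_n); k2 = f(x_n + h/2, w_n + (h/2)·k1); w_{n+1} = w_n + h·k2.
x=0.000000, w=-1.800000:
  k1 = f(0.000000, -1.800000) = 3.530000
  k2 = f(0.180000, -1.164600) = 2.866650
  w ← -1.800000 + 0.36·2.866650 = -0.768006
w(0.36) ≈ -0.7680

-0.7680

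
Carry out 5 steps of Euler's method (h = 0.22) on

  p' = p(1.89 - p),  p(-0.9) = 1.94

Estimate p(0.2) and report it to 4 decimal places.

1.8933

Euler: p_{n+1} = p_n + h·f(x_n, p_n).
x=-0.900000, p=1.940000: f=-0.097000 → p ← 1.940000 + 0.22·(-0.097000) = 1.918660
x=-0.680000, p=1.918660: f=-0.054989 → p ← 1.918660 + 0.22·(-0.054989) = 1.906562
x=-0.460000, p=1.906562: f=-0.031577 → p ← 1.906562 + 0.22·(-0.031577) = 1.899615
x=-0.240000, p=1.899615: f=-0.018266 → p ← 1.899615 + 0.22·(-0.018266) = 1.895597
x=-0.020000, p=1.895597: f=-0.010610 → p ← 1.895597 + 0.22·(-0.010610) = 1.893263
p(0.2) ≈ 1.8933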